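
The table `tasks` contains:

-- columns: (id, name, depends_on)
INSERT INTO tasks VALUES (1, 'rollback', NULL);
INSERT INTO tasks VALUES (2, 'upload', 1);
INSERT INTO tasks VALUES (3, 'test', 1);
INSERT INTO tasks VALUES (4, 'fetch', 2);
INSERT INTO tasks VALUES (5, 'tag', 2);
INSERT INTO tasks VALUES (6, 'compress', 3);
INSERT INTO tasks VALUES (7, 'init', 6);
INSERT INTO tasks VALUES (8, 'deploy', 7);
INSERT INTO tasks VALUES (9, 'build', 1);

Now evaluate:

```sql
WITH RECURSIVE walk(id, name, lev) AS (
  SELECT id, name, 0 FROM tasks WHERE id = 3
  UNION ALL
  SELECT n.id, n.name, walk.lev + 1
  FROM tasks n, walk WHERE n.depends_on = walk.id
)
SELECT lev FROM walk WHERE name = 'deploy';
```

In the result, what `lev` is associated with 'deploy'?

Base: id=3 (test) at lev 0.
Iteration 1: rows with depends_on in {3} -> compress (id 6, lev 1).
Iteration 2: rows with depends_on in {6} -> init (id 7, lev 2).
Iteration 3: rows with depends_on in {7} -> deploy (id 8, lev 3).
Iteration 4: no rows with depends_on in {8}; recursion stops.

3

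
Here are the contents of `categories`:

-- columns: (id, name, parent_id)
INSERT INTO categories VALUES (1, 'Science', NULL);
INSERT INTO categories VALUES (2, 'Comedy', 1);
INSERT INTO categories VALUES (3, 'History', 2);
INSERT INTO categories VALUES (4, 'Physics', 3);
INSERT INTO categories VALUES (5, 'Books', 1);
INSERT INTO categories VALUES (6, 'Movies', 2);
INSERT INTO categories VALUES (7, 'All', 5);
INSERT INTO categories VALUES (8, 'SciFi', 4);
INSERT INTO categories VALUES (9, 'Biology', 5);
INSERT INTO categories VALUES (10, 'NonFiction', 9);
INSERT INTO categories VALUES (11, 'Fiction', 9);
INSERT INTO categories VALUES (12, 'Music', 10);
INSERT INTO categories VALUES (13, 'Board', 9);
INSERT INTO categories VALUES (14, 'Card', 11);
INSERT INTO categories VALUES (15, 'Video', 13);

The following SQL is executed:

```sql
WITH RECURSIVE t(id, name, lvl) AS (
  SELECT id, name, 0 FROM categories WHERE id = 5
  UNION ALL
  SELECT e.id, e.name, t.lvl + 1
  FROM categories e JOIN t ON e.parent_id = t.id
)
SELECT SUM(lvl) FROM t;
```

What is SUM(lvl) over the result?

17

Base: id=5 (Books) at lvl 0.
Iteration 1: rows with parent_id in {5} -> All (id 7, lvl 1), Biology (id 9, lvl 1).
Iteration 2: rows with parent_id in {7,9} -> NonFiction (id 10, lvl 2), Fiction (id 11, lvl 2), Board (id 13, lvl 2).
Iteration 3: rows with parent_id in {10,11,13} -> Music (id 12, lvl 3), Card (id 14, lvl 3), Video (id 15, lvl 3).
Iteration 4: no rows with parent_id in {12,14,15}; recursion stops.
SUM(lvl) = 0 + 1 + 1 + 2 + 2 + 2 + 3 + 3 + 3 = 17.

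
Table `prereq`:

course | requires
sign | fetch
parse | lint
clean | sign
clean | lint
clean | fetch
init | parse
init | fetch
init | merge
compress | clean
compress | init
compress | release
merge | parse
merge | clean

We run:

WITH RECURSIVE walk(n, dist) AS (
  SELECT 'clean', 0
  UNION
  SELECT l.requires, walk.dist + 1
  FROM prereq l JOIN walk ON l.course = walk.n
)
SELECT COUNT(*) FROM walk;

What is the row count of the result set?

5

Base: (clean, dist=0).
Iteration 1: edges from {clean} -> (fetch, dist=1), (lint, dist=1), (sign, dist=1).
Iteration 2: edges from {fetch,lint,sign} -> (fetch, dist=2).
Iteration 3: no outgoing edges from {fetch}; recursion stops.
Total rows emitted: 5.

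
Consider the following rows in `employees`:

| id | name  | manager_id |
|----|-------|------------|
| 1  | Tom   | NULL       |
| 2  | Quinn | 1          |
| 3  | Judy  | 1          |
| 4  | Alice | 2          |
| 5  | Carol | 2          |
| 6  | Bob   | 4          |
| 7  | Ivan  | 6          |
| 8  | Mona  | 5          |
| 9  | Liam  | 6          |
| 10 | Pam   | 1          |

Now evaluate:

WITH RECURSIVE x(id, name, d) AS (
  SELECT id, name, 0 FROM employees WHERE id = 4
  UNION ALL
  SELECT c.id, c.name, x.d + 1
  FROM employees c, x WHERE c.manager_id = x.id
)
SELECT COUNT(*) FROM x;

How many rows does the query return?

Base: id=4 (Alice) at d 0.
Iteration 1: rows with manager_id in {4} -> Bob (id 6, d 1).
Iteration 2: rows with manager_id in {6} -> Ivan (id 7, d 2), Liam (id 9, d 2).
Iteration 3: no rows with manager_id in {7,9}; recursion stops.
Total rows emitted: 4.

4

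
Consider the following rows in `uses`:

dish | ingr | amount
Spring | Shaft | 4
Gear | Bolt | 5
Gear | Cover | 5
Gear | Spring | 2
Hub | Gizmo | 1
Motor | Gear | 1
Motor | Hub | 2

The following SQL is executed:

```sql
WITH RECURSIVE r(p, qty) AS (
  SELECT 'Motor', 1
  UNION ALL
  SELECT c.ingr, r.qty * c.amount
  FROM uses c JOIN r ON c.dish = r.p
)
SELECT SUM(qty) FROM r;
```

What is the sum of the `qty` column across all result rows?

Base: (Motor, qty=1).
Iteration 1: components of {Motor} -> Gear = 1*1 = 1, Hub = 1*2 = 2.
Iteration 2: components of {Gear,Hub} -> Bolt = 1*5 = 5, Cover = 1*5 = 5, Gizmo = 2*1 = 2, Spring = 1*2 = 2.
Iteration 3: components of {Bolt,Cover,Gizmo,Spring} -> Shaft = 2*4 = 8.
Iteration 4: no further components; recursion stops.
SUM(qty) = 1 + 1 + 2 + 5 + 5 + 2 + 2 + 8 = 26.

26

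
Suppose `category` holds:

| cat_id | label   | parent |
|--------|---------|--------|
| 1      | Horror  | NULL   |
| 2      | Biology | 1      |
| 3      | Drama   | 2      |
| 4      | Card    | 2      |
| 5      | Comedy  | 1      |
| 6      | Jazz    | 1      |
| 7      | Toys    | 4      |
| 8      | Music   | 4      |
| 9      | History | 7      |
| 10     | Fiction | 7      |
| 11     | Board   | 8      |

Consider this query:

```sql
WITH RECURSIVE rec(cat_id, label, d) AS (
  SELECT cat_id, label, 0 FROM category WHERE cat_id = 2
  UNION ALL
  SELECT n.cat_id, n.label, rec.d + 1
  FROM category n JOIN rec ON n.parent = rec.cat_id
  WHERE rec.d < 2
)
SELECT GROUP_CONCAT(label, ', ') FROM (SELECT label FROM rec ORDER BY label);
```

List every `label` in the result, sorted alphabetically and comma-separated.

Biology, Card, Drama, Music, Toys

Base: cat_id=2 (Biology) at d 0.
Iteration 1: rows with parent in {2} -> Drama (id 3, d 1), Card (id 4, d 1).
Iteration 2: rows with parent in {3,4} -> Toys (id 7, d 2), Music (id 8, d 2).
Iteration 3: d < 2 fails for all current rows; recursion stops.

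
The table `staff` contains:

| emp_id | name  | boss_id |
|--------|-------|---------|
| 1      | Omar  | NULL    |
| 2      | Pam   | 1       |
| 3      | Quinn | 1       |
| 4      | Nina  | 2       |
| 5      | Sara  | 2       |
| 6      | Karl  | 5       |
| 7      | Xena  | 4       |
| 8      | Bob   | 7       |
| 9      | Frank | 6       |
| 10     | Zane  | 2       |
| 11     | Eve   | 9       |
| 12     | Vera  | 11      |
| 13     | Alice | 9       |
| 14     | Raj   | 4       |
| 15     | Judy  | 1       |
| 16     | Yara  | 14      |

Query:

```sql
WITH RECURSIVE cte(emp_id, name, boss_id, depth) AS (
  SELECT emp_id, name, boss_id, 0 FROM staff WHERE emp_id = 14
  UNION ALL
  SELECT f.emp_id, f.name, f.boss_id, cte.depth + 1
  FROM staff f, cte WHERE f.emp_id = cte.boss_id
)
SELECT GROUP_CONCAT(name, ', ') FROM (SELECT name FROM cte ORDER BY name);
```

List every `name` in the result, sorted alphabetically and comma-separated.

Base: emp_id=14 (Raj), boss_id=4, depth 0.
Iteration 1: join on emp_id=4 -> Nina (id 4, boss_id=2, depth 1).
Iteration 2: join on emp_id=2 -> Pam (id 2, boss_id=1, depth 2).
Iteration 3: join on emp_id=1 -> Omar (id 1, boss_id=NULL, depth 3).
Iteration 4: boss_id is NULL; no match; recursion stops.

Nina, Omar, Pam, Raj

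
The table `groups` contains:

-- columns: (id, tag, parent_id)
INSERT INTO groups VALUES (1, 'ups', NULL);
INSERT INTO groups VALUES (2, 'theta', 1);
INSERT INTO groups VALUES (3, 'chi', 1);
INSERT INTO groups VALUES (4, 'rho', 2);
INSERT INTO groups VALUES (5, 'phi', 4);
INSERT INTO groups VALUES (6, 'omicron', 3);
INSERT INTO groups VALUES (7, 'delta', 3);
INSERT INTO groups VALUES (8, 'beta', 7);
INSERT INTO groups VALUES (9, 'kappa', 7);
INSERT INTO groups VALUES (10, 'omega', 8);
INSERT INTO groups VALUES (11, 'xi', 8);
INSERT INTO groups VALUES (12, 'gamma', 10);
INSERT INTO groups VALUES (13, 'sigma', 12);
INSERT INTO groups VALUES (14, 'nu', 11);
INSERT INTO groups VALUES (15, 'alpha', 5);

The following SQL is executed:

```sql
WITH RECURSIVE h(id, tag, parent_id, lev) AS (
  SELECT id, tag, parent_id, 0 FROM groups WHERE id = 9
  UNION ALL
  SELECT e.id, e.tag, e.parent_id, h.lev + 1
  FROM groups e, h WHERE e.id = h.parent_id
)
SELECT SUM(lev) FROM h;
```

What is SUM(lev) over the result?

6

Base: id=9 (kappa), parent_id=7, lev 0.
Iteration 1: join on id=7 -> delta (id 7, parent_id=3, lev 1).
Iteration 2: join on id=3 -> chi (id 3, parent_id=1, lev 2).
Iteration 3: join on id=1 -> ups (id 1, parent_id=NULL, lev 3).
Iteration 4: parent_id is NULL; no match; recursion stops.
SUM(lev) = 0 + 1 + 2 + 3 = 6.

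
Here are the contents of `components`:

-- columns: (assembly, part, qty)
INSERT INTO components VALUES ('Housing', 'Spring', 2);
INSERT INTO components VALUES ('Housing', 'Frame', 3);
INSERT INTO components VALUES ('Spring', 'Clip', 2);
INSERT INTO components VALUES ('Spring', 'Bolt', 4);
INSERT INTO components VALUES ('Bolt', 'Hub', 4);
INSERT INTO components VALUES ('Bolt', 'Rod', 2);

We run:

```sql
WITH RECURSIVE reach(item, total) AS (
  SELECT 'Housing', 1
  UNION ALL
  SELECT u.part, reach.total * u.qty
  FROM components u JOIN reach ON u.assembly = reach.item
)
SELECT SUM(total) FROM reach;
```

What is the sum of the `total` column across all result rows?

Base: (Housing, total=1).
Iteration 1: components of {Housing} -> Frame = 1*3 = 3, Spring = 1*2 = 2.
Iteration 2: components of {Frame,Spring} -> Bolt = 2*4 = 8, Clip = 2*2 = 4.
Iteration 3: components of {Bolt,Clip} -> Hub = 8*4 = 32, Rod = 8*2 = 16.
Iteration 4: no further components; recursion stops.
SUM(total) = 1 + 2 + 3 + 4 + 8 + 32 + 16 = 66.

66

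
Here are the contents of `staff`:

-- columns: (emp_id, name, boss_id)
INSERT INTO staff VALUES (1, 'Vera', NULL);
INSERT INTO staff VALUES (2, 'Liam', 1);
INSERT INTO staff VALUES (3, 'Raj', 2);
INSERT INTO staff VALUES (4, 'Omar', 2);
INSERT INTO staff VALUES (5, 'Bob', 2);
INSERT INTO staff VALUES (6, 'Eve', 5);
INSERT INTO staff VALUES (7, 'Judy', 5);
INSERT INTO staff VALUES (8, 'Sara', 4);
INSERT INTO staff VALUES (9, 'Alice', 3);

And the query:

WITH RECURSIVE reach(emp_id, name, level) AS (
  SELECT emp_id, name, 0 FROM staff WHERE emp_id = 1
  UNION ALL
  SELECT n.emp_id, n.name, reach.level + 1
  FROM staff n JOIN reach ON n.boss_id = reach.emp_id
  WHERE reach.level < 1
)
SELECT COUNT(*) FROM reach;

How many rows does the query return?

2

Base: emp_id=1 (Vera) at level 0.
Iteration 1: rows with boss_id in {1} -> Liam (id 2, level 1).
Iteration 2: level < 1 fails for all current rows; recursion stops.
Total rows emitted: 2.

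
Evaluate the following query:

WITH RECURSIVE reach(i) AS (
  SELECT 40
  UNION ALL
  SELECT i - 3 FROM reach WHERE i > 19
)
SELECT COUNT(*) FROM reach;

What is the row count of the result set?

Base: i=40.
Iteration 1: 40 > 19 holds -> i = 40 - 3 = 37.
Iteration 2: 37 > 19 holds -> i = 37 - 3 = 34.
Iteration 3: 34 > 19 holds -> i = 34 - 3 = 31.
Iteration 4: 31 > 19 holds -> i = 31 - 3 = 28.
Iteration 5: 28 > 19 holds -> i = 28 - 3 = 25.
Iteration 6: 25 > 19 holds -> i = 25 - 3 = 22.
Iteration 7: 22 > 19 holds -> i = 22 - 3 = 19.
Iteration 8: 19 > 19 fails; recursion stops.
Total rows emitted: 8.

8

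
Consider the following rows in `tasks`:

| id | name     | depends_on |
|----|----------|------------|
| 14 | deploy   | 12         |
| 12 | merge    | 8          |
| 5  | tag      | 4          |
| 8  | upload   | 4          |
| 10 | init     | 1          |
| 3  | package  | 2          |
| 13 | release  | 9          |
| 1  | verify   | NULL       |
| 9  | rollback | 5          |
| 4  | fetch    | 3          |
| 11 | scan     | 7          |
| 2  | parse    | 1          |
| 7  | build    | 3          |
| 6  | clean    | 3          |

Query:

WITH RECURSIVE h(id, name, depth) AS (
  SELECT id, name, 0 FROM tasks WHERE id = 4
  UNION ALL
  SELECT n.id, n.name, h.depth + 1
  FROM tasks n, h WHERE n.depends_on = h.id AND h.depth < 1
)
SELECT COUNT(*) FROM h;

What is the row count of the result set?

3

Base: id=4 (fetch) at depth 0.
Iteration 1: rows with depends_on in {4} -> tag (id 5, depth 1), upload (id 8, depth 1).
Iteration 2: depth < 1 fails for all current rows; recursion stops.
Total rows emitted: 3.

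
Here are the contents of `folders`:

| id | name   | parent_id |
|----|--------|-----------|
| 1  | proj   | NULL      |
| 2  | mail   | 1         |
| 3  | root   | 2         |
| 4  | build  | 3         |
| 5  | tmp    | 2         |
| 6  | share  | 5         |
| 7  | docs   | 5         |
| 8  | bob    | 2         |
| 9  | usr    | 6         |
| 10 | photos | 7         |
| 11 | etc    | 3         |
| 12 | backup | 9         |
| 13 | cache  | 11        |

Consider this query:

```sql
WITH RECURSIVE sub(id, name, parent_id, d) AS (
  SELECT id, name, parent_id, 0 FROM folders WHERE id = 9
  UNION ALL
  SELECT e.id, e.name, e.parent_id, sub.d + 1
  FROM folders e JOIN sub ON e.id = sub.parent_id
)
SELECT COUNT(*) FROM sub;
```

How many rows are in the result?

Base: id=9 (usr), parent_id=6, d 0.
Iteration 1: join on id=6 -> share (id 6, parent_id=5, d 1).
Iteration 2: join on id=5 -> tmp (id 5, parent_id=2, d 2).
Iteration 3: join on id=2 -> mail (id 2, parent_id=1, d 3).
Iteration 4: join on id=1 -> proj (id 1, parent_id=NULL, d 4).
Iteration 5: parent_id is NULL; no match; recursion stops.
Total rows emitted: 5.

5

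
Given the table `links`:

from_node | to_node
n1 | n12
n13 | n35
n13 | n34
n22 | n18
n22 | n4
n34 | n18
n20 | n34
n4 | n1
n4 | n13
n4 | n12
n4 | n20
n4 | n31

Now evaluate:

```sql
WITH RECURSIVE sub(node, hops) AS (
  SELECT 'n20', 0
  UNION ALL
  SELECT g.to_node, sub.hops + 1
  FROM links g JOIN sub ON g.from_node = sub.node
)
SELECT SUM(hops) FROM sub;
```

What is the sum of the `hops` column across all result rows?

Base: (n20, hops=0).
Iteration 1: edges from {n20} -> (n34, hops=1).
Iteration 2: edges from {n34} -> (n18, hops=2).
Iteration 3: no outgoing edges from {n18}; recursion stops.
SUM(hops) = 0 + 1 + 2 = 3.

3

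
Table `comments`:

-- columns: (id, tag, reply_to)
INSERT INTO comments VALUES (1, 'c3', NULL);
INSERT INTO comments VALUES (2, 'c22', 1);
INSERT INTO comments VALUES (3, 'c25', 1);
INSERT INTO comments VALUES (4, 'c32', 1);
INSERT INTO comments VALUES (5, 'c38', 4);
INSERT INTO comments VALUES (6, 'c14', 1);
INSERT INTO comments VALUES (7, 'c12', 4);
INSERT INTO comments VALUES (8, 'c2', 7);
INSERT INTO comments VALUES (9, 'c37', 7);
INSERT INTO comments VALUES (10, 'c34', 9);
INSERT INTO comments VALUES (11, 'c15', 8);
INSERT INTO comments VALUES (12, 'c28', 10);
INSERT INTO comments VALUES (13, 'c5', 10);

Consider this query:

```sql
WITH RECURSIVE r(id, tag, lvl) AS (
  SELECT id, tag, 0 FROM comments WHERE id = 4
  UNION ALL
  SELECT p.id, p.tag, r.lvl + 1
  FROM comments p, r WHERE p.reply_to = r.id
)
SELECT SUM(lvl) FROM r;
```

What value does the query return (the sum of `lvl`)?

20

Base: id=4 (c32) at lvl 0.
Iteration 1: rows with reply_to in {4} -> c38 (id 5, lvl 1), c12 (id 7, lvl 1).
Iteration 2: rows with reply_to in {5,7} -> c2 (id 8, lvl 2), c37 (id 9, lvl 2).
Iteration 3: rows with reply_to in {8,9} -> c34 (id 10, lvl 3), c15 (id 11, lvl 3).
Iteration 4: rows with reply_to in {10,11} -> c28 (id 12, lvl 4), c5 (id 13, lvl 4).
Iteration 5: no rows with reply_to in {12,13}; recursion stops.
SUM(lvl) = 0 + 1 + 1 + 2 + 2 + 3 + 3 + 4 + 4 = 20.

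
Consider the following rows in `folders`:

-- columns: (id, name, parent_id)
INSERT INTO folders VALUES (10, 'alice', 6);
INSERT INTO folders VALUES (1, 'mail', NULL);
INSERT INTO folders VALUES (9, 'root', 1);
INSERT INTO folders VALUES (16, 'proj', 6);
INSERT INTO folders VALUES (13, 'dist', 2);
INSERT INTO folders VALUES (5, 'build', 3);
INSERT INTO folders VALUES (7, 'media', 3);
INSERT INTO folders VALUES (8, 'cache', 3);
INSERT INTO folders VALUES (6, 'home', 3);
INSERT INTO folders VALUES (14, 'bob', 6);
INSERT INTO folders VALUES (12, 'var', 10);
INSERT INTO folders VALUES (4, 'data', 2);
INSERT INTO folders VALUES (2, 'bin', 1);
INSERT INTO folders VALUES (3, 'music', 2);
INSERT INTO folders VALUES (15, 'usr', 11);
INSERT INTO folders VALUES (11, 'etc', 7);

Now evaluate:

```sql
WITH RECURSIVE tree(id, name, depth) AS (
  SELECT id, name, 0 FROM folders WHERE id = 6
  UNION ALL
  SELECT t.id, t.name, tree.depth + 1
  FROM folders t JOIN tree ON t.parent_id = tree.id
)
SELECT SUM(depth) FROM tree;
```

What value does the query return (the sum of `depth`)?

Base: id=6 (home) at depth 0.
Iteration 1: rows with parent_id in {6} -> alice (id 10, depth 1), bob (id 14, depth 1), proj (id 16, depth 1).
Iteration 2: rows with parent_id in {10,14,16} -> var (id 12, depth 2).
Iteration 3: no rows with parent_id in {12}; recursion stops.
SUM(depth) = 0 + 1 + 1 + 1 + 2 = 5.

5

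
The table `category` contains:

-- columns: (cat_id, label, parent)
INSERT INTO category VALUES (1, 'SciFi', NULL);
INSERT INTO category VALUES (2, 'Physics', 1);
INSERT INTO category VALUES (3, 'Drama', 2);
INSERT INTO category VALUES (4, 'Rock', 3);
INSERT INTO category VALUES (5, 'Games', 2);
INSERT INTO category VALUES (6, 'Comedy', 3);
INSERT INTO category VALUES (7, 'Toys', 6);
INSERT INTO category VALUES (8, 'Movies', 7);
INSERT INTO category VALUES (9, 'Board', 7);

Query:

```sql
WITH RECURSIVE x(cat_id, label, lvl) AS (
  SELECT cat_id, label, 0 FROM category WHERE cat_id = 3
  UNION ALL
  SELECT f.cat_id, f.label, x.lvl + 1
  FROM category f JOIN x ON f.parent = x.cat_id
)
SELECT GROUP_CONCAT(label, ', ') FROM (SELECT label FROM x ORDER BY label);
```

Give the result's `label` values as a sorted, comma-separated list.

Board, Comedy, Drama, Movies, Rock, Toys

Base: cat_id=3 (Drama) at lvl 0.
Iteration 1: rows with parent in {3} -> Rock (id 4, lvl 1), Comedy (id 6, lvl 1).
Iteration 2: rows with parent in {4,6} -> Toys (id 7, lvl 2).
Iteration 3: rows with parent in {7} -> Movies (id 8, lvl 3), Board (id 9, lvl 3).
Iteration 4: no rows with parent in {8,9}; recursion stops.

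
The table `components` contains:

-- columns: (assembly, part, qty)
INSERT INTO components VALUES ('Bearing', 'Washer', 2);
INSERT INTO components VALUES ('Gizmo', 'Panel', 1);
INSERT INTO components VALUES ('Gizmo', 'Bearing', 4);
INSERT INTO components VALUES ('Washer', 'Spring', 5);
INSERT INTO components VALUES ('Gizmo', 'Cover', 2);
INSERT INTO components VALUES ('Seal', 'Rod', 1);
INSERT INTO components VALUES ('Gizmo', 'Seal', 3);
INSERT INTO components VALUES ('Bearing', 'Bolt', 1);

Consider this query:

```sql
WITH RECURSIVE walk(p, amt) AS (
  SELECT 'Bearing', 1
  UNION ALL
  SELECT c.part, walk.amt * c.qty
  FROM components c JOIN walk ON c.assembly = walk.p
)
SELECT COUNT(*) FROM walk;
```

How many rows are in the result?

Base: (Bearing, amt=1).
Iteration 1: components of {Bearing} -> Bolt = 1*1 = 1, Washer = 1*2 = 2.
Iteration 2: components of {Bolt,Washer} -> Spring = 2*5 = 10.
Iteration 3: no further components; recursion stops.
Total rows emitted: 4.

4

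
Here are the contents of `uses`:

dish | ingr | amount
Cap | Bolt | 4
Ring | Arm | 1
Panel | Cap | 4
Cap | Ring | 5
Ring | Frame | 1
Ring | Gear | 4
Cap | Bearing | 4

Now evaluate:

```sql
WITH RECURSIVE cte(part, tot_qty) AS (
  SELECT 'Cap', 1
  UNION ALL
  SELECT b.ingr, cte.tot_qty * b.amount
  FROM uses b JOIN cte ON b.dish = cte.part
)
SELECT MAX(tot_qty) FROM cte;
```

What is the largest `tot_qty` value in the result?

20

Base: (Cap, tot_qty=1).
Iteration 1: components of {Cap} -> Bearing = 1*4 = 4, Bolt = 1*4 = 4, Ring = 1*5 = 5.
Iteration 2: components of {Bearing,Bolt,Ring} -> Arm = 5*1 = 5, Frame = 5*1 = 5, Gear = 5*4 = 20.
Iteration 3: no further components; recursion stops.
tot_qty values: 1, 4, 5, 4, 20, 5, 5; the maximum is 20.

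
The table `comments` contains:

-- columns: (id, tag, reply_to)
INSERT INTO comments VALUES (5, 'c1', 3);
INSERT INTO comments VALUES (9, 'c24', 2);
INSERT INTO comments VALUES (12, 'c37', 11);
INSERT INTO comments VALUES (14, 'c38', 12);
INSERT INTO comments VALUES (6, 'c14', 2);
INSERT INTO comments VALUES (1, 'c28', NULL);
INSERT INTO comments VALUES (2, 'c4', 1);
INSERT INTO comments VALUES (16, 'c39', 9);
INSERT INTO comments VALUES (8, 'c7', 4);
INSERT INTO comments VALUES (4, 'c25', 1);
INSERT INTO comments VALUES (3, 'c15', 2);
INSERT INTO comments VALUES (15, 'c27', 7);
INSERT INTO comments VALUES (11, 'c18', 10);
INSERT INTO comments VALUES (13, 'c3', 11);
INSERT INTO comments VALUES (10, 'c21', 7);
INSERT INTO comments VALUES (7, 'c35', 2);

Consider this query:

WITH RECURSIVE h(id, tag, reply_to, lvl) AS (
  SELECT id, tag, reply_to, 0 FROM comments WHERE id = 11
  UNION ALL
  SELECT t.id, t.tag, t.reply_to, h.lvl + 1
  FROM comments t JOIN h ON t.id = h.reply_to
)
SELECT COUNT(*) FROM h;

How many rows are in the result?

5

Base: id=11 (c18), reply_to=10, lvl 0.
Iteration 1: join on id=10 -> c21 (id 10, reply_to=7, lvl 1).
Iteration 2: join on id=7 -> c35 (id 7, reply_to=2, lvl 2).
Iteration 3: join on id=2 -> c4 (id 2, reply_to=1, lvl 3).
Iteration 4: join on id=1 -> c28 (id 1, reply_to=NULL, lvl 4).
Iteration 5: reply_to is NULL; no match; recursion stops.
Total rows emitted: 5.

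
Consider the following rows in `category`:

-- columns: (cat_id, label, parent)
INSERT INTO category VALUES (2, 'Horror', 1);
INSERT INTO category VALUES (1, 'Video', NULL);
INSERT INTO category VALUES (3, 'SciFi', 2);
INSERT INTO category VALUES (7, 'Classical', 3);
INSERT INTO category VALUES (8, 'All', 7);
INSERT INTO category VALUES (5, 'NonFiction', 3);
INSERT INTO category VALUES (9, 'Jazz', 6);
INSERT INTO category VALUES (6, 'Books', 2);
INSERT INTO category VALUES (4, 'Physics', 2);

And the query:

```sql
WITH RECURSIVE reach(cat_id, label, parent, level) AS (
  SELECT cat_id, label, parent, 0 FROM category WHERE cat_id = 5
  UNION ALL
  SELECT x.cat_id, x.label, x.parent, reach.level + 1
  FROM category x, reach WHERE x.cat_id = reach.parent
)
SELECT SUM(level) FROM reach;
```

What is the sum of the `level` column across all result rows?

6

Base: cat_id=5 (NonFiction), parent=3, level 0.
Iteration 1: join on cat_id=3 -> SciFi (id 3, parent=2, level 1).
Iteration 2: join on cat_id=2 -> Horror (id 2, parent=1, level 2).
Iteration 3: join on cat_id=1 -> Video (id 1, parent=NULL, level 3).
Iteration 4: parent is NULL; no match; recursion stops.
SUM(level) = 0 + 1 + 2 + 3 = 6.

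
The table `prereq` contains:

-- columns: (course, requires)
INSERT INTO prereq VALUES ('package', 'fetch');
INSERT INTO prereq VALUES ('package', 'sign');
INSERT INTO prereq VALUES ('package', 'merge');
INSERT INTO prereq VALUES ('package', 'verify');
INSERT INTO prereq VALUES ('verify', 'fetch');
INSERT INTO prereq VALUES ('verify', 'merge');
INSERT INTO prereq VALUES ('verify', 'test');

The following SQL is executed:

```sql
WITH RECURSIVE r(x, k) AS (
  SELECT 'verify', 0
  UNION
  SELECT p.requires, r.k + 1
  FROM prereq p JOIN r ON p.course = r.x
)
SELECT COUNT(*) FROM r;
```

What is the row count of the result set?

Base: (verify, k=0).
Iteration 1: edges from {verify} -> (fetch, k=1), (merge, k=1), (test, k=1).
Iteration 2: no outgoing edges from {fetch,merge,test}; recursion stops.
Total rows emitted: 4.

4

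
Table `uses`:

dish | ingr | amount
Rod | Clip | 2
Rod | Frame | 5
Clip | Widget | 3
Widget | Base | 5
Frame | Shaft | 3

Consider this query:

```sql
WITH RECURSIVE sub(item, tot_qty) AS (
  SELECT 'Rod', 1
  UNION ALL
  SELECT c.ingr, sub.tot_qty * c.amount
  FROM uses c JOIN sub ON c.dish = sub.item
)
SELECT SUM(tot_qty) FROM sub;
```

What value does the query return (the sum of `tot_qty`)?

Base: (Rod, tot_qty=1).
Iteration 1: components of {Rod} -> Clip = 1*2 = 2, Frame = 1*5 = 5.
Iteration 2: components of {Clip,Frame} -> Shaft = 5*3 = 15, Widget = 2*3 = 6.
Iteration 3: components of {Shaft,Widget} -> Base = 6*5 = 30.
Iteration 4: no further components; recursion stops.
SUM(tot_qty) = 1 + 2 + 5 + 6 + 15 + 30 = 59.

59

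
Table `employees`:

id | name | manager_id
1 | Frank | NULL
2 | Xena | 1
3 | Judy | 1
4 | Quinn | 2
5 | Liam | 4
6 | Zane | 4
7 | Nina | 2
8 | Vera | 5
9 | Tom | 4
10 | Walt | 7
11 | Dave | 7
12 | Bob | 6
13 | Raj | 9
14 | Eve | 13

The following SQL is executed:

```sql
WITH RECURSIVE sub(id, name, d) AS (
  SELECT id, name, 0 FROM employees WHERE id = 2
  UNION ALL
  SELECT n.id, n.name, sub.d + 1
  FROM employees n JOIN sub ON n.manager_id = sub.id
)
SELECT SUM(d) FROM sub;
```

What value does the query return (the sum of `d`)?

25

Base: id=2 (Xena) at d 0.
Iteration 1: rows with manager_id in {2} -> Quinn (id 4, d 1), Nina (id 7, d 1).
Iteration 2: rows with manager_id in {4,7} -> Liam (id 5, d 2), Zane (id 6, d 2), Tom (id 9, d 2), Walt (id 10, d 2), Dave (id 11, d 2).
Iteration 3: rows with manager_id in {5,6,9,10,11} -> Vera (id 8, d 3), Bob (id 12, d 3), Raj (id 13, d 3).
Iteration 4: rows with manager_id in {8,12,13} -> Eve (id 14, d 4).
Iteration 5: no rows with manager_id in {14}; recursion stops.
SUM(d) = 0 + 1 + 1 + 2 + 2 + 2 + 2 + 2 + 3 + 3 + 3 + 4 = 25.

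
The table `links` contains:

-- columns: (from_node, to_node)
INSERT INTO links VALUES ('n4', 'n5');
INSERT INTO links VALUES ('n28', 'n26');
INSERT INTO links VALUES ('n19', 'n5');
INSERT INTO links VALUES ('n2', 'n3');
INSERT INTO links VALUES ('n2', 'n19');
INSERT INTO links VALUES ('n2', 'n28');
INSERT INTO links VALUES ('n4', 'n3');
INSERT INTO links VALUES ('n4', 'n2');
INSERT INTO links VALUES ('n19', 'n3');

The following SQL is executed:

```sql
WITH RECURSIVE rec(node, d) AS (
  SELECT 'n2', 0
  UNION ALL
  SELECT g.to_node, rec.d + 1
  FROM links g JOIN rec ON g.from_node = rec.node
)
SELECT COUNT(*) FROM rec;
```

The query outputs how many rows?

7

Base: (n2, d=0).
Iteration 1: edges from {n2} -> (n19, d=1), (n28, d=1), (n3, d=1).
Iteration 2: edges from {n19,n28,n3} -> (n26, d=2), (n3, d=2), (n5, d=2).
Iteration 3: no outgoing edges from {n26,n3,n5}; recursion stops.
Total rows emitted: 7.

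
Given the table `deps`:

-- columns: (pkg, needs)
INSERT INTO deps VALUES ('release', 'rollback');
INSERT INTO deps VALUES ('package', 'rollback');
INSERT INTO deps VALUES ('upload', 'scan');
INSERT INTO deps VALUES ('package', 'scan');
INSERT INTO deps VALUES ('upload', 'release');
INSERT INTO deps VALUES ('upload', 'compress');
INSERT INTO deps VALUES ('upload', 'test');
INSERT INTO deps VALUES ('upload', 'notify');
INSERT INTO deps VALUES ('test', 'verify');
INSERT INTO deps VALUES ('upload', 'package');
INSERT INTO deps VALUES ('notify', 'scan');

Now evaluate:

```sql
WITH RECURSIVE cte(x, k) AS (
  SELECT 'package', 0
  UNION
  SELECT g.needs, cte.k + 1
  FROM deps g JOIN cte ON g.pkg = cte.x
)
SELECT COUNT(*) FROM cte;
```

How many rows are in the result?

3

Base: (package, k=0).
Iteration 1: edges from {package} -> (rollback, k=1), (scan, k=1).
Iteration 2: no outgoing edges from {rollback,scan}; recursion stops.
Total rows emitted: 3.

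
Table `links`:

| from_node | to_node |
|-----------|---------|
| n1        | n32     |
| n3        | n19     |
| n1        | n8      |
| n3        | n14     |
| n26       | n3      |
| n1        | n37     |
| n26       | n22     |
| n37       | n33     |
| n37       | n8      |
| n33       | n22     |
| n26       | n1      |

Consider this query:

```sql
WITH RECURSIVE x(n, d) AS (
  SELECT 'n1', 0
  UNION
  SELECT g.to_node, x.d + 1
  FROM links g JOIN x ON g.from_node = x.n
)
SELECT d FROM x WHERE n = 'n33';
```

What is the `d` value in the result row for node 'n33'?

Base: (n1, d=0).
Iteration 1: edges from {n1} -> (n32, d=1), (n37, d=1), (n8, d=1).
Iteration 2: edges from {n32,n37,n8} -> (n33, d=2), (n8, d=2).
Iteration 3: edges from {n33,n8} -> (n22, d=3).
Iteration 4: no outgoing edges from {n22}; recursion stops.

2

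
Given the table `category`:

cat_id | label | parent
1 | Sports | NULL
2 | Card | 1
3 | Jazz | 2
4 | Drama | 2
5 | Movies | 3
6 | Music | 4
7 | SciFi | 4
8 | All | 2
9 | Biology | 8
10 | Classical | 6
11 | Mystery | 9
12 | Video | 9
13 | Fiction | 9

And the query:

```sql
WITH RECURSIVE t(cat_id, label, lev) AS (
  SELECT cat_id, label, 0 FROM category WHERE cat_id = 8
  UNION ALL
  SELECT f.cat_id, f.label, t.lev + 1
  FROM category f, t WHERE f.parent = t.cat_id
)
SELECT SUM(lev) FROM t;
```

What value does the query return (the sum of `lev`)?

Base: cat_id=8 (All) at lev 0.
Iteration 1: rows with parent in {8} -> Biology (id 9, lev 1).
Iteration 2: rows with parent in {9} -> Mystery (id 11, lev 2), Video (id 12, lev 2), Fiction (id 13, lev 2).
Iteration 3: no rows with parent in {11,12,13}; recursion stops.
SUM(lev) = 0 + 1 + 2 + 2 + 2 = 7.

7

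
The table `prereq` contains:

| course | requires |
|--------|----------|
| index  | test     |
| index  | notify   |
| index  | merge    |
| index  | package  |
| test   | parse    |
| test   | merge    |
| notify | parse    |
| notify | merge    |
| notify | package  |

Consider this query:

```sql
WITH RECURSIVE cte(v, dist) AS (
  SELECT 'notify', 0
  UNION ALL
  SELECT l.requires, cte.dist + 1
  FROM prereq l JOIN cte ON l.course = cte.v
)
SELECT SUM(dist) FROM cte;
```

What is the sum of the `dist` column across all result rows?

Base: (notify, dist=0).
Iteration 1: edges from {notify} -> (merge, dist=1), (package, dist=1), (parse, dist=1).
Iteration 2: no outgoing edges from {merge,package,parse}; recursion stops.
SUM(dist) = 0 + 1 + 1 + 1 = 3.

3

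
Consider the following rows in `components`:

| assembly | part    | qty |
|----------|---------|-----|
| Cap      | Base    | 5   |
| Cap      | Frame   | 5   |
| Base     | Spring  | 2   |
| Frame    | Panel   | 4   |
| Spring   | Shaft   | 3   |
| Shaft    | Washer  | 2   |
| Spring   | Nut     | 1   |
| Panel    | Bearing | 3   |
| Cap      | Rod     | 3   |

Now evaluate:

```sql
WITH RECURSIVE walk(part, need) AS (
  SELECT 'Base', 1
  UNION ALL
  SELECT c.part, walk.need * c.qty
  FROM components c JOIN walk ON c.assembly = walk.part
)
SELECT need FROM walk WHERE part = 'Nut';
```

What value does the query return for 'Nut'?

2

Base: (Base, need=1).
Iteration 1: components of {Base} -> Spring = 1*2 = 2.
Iteration 2: components of {Spring} -> Nut = 2*1 = 2, Shaft = 2*3 = 6.
Iteration 3: components of {Nut,Shaft} -> Washer = 6*2 = 12.
Iteration 4: no further components; recursion stops.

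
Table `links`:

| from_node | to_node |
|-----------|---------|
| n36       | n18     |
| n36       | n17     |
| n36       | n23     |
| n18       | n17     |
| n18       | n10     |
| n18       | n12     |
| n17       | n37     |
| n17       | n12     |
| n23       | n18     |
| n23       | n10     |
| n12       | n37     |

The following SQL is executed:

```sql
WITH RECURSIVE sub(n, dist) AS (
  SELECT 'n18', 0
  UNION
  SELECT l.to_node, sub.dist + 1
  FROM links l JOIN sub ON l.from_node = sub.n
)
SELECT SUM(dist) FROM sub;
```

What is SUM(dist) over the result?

10

Base: (n18, dist=0).
Iteration 1: edges from {n18} -> (n10, dist=1), (n12, dist=1), (n17, dist=1).
Iteration 2: edges from {n10,n12,n17} -> (n12, dist=2), (n37, dist=2). [UNION drops 1 duplicate row(s)]
Iteration 3: edges from {n12,n37} -> (n37, dist=3).
Iteration 4: no outgoing edges from {n37}; recursion stops.
SUM(dist) = 0 + 1 + 1 + 1 + 2 + 2 + 3 = 10.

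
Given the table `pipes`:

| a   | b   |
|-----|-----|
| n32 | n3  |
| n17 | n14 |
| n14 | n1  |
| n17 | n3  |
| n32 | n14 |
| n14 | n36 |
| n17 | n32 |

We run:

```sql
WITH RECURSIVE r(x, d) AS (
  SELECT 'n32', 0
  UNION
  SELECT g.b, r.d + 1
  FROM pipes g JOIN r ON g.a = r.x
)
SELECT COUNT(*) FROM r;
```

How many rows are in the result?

Base: (n32, d=0).
Iteration 1: edges from {n32} -> (n14, d=1), (n3, d=1).
Iteration 2: edges from {n14,n3} -> (n1, d=2), (n36, d=2).
Iteration 3: no outgoing edges from {n1,n36}; recursion stops.
Total rows emitted: 5.

5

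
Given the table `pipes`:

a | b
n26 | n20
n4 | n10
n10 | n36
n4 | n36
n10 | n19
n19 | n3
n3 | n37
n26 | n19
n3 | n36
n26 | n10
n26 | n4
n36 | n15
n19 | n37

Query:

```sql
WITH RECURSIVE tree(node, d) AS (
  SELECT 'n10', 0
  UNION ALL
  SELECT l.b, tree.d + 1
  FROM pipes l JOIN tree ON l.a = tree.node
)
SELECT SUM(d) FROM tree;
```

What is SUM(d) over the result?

18

Base: (n10, d=0).
Iteration 1: edges from {n10} -> (n19, d=1), (n36, d=1).
Iteration 2: edges from {n19,n36} -> (n15, d=2), (n3, d=2), (n37, d=2).
Iteration 3: edges from {n15,n3,n37} -> (n36, d=3), (n37, d=3).
Iteration 4: edges from {n36,n37} -> (n15, d=4).
Iteration 5: no outgoing edges from {n15}; recursion stops.
SUM(d) = 0 + 1 + 1 + 2 + 2 + 2 + 3 + 3 + 4 = 18.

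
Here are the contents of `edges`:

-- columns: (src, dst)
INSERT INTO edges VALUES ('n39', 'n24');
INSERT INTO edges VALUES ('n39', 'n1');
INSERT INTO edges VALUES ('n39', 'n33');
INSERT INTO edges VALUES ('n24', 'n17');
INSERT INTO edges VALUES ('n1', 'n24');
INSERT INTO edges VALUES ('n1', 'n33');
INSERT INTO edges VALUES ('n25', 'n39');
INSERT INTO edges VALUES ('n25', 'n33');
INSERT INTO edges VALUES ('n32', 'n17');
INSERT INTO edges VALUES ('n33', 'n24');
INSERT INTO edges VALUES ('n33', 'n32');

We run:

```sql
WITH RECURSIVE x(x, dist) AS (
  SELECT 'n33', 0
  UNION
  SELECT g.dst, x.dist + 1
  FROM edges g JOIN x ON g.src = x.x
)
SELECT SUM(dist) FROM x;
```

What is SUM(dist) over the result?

4

Base: (n33, dist=0).
Iteration 1: edges from {n33} -> (n24, dist=1), (n32, dist=1).
Iteration 2: edges from {n24,n32} -> (n17, dist=2). [UNION drops 1 duplicate row(s)]
Iteration 3: no outgoing edges from {n17}; recursion stops.
SUM(dist) = 0 + 1 + 1 + 2 = 4.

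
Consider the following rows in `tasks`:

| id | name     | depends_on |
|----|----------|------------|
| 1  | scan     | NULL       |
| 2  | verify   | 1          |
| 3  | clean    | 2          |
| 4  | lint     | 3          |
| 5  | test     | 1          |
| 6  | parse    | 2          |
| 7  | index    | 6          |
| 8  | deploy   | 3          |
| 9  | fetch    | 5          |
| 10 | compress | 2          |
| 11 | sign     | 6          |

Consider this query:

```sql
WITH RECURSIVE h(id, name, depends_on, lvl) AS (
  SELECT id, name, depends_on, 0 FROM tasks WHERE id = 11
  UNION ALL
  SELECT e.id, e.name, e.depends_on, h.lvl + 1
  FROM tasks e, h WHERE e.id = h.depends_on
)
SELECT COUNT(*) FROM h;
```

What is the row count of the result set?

4

Base: id=11 (sign), depends_on=6, lvl 0.
Iteration 1: join on id=6 -> parse (id 6, depends_on=2, lvl 1).
Iteration 2: join on id=2 -> verify (id 2, depends_on=1, lvl 2).
Iteration 3: join on id=1 -> scan (id 1, depends_on=NULL, lvl 3).
Iteration 4: depends_on is NULL; no match; recursion stops.
Total rows emitted: 4.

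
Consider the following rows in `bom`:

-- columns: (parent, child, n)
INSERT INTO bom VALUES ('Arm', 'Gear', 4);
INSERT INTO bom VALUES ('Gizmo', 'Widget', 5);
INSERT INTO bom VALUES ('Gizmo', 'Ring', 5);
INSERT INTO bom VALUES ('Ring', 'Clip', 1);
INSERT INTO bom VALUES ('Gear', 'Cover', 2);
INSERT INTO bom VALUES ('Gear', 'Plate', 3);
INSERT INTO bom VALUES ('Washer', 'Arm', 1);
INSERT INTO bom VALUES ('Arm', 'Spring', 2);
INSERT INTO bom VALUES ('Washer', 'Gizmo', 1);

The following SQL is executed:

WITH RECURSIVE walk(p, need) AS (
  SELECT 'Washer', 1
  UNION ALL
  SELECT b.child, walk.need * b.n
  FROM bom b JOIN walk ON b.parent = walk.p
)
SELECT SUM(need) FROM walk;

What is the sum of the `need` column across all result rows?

44

Base: (Washer, need=1).
Iteration 1: components of {Washer} -> Arm = 1*1 = 1, Gizmo = 1*1 = 1.
Iteration 2: components of {Arm,Gizmo} -> Gear = 1*4 = 4, Ring = 1*5 = 5, Spring = 1*2 = 2, Widget = 1*5 = 5.
Iteration 3: components of {Gear,Ring,Spring,Widget} -> Clip = 5*1 = 5, Cover = 4*2 = 8, Plate = 4*3 = 12.
Iteration 4: no further components; recursion stops.
SUM(need) = 1 + 1 + 1 + 2 + 4 + 5 + 5 + 12 + 8 + 5 = 44.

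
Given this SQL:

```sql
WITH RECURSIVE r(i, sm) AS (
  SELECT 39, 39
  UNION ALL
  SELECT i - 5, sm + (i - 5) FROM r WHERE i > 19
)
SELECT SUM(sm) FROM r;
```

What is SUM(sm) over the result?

485

Base: i=39, sm=39.
Iteration 1: 39 > 19 holds -> i = 39 - 5 = 34, sm = 39 + 34 = 73.
Iteration 2: 34 > 19 holds -> i = 34 - 5 = 29, sm = 73 + 29 = 102.
Iteration 3: 29 > 19 holds -> i = 29 - 5 = 24, sm = 102 + 24 = 126.
Iteration 4: 24 > 19 holds -> i = 24 - 5 = 19, sm = 126 + 19 = 145.
Iteration 5: 19 > 19 fails; recursion stops.
SUM(sm) = 39 + 73 + 102 + 126 + 145 = 485.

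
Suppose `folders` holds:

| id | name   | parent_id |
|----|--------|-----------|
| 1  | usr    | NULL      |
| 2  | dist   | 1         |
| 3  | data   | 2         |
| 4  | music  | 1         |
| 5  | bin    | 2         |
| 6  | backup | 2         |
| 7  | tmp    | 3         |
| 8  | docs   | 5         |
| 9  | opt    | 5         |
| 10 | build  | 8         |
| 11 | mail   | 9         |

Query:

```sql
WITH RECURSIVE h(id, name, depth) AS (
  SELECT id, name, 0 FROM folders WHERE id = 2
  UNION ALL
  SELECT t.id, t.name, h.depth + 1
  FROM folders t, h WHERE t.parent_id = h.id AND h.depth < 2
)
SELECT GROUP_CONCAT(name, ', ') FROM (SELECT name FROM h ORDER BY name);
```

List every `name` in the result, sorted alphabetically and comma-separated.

Base: id=2 (dist) at depth 0.
Iteration 1: rows with parent_id in {2} -> data (id 3, depth 1), bin (id 5, depth 1), backup (id 6, depth 1).
Iteration 2: rows with parent_id in {3,5,6} -> tmp (id 7, depth 2), docs (id 8, depth 2), opt (id 9, depth 2).
Iteration 3: depth < 2 fails for all current rows; recursion stops.

backup, bin, data, dist, docs, opt, tmp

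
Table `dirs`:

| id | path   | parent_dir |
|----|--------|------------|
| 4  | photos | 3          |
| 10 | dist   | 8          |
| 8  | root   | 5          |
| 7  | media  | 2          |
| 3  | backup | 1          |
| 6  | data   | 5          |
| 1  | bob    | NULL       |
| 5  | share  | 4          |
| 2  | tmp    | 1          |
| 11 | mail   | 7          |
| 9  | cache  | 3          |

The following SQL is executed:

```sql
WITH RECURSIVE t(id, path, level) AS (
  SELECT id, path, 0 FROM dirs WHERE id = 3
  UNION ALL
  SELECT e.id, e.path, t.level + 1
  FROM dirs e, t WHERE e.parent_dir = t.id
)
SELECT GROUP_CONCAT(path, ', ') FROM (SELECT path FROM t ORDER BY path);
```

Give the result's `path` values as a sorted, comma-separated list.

backup, cache, data, dist, photos, root, share

Base: id=3 (backup) at level 0.
Iteration 1: rows with parent_dir in {3} -> photos (id 4, level 1), cache (id 9, level 1).
Iteration 2: rows with parent_dir in {4,9} -> share (id 5, level 2).
Iteration 3: rows with parent_dir in {5} -> data (id 6, level 3), root (id 8, level 3).
Iteration 4: rows with parent_dir in {6,8} -> dist (id 10, level 4).
Iteration 5: no rows with parent_dir in {10}; recursion stops.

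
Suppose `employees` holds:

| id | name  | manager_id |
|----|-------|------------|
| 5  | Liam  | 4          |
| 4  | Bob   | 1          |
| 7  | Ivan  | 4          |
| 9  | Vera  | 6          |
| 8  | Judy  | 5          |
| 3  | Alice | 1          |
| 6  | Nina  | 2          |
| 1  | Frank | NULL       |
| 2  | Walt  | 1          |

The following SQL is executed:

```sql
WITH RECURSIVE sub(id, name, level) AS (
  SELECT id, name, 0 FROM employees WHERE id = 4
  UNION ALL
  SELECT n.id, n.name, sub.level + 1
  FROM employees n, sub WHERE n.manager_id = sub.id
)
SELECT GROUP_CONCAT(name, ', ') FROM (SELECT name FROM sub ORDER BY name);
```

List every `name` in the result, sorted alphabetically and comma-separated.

Base: id=4 (Bob) at level 0.
Iteration 1: rows with manager_id in {4} -> Liam (id 5, level 1), Ivan (id 7, level 1).
Iteration 2: rows with manager_id in {5,7} -> Judy (id 8, level 2).
Iteration 3: no rows with manager_id in {8}; recursion stops.

Bob, Ivan, Judy, Liam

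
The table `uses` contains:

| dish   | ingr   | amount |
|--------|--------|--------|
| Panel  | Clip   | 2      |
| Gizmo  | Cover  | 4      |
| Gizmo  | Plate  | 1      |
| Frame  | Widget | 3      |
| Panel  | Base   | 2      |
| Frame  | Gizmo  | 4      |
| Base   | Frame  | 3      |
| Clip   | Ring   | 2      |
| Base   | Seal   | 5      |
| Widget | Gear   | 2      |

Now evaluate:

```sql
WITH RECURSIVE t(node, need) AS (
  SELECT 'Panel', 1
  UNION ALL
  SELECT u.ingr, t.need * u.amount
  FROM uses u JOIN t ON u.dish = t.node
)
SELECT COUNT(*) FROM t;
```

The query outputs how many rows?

11

Base: (Panel, need=1).
Iteration 1: components of {Panel} -> Base = 1*2 = 2, Clip = 1*2 = 2.
Iteration 2: components of {Base,Clip} -> Frame = 2*3 = 6, Ring = 2*2 = 4, Seal = 2*5 = 10.
Iteration 3: components of {Frame,Ring,Seal} -> Gizmo = 6*4 = 24, Widget = 6*3 = 18.
Iteration 4: components of {Gizmo,Widget} -> Cover = 24*4 = 96, Gear = 18*2 = 36, Plate = 24*1 = 24.
Iteration 5: no further components; recursion stops.
Total rows emitted: 11.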